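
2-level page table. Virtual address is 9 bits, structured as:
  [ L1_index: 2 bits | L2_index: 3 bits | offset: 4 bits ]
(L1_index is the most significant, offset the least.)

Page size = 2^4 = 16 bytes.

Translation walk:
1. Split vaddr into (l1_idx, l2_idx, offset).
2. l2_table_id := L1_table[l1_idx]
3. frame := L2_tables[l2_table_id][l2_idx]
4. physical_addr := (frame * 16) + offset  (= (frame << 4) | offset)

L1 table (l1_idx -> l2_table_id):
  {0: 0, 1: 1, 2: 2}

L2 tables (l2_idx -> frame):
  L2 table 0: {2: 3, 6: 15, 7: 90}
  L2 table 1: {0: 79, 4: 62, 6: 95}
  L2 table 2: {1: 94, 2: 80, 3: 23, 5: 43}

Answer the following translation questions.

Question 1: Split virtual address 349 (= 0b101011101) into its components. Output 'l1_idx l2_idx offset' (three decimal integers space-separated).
Answer: 2 5 13

Derivation:
vaddr = 349 = 0b101011101
  top 2 bits -> l1_idx = 2
  next 3 bits -> l2_idx = 5
  bottom 4 bits -> offset = 13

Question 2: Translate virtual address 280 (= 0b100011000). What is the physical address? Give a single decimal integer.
Answer: 1512

Derivation:
vaddr = 280 = 0b100011000
Split: l1_idx=2, l2_idx=1, offset=8
L1[2] = 2
L2[2][1] = 94
paddr = 94 * 16 + 8 = 1512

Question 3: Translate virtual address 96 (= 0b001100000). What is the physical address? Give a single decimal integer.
Answer: 240

Derivation:
vaddr = 96 = 0b001100000
Split: l1_idx=0, l2_idx=6, offset=0
L1[0] = 0
L2[0][6] = 15
paddr = 15 * 16 + 0 = 240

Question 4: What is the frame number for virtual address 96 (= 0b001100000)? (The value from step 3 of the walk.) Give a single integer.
vaddr = 96: l1_idx=0, l2_idx=6
L1[0] = 0; L2[0][6] = 15

Answer: 15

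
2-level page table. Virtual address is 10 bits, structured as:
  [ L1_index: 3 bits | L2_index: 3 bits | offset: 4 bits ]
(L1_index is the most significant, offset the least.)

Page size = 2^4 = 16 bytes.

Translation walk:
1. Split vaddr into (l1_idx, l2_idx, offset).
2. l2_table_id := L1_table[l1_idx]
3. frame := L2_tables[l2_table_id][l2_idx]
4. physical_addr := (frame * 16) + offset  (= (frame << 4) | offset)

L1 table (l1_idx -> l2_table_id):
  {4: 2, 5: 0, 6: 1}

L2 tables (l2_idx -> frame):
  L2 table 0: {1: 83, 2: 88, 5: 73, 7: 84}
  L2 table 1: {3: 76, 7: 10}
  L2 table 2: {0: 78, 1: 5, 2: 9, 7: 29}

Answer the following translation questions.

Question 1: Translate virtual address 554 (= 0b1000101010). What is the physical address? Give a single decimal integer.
Answer: 154

Derivation:
vaddr = 554 = 0b1000101010
Split: l1_idx=4, l2_idx=2, offset=10
L1[4] = 2
L2[2][2] = 9
paddr = 9 * 16 + 10 = 154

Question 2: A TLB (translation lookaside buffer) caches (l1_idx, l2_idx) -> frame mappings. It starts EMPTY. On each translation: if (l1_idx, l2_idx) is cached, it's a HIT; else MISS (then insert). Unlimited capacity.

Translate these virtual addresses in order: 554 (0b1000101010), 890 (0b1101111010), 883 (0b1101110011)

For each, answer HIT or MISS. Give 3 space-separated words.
vaddr=554: (4,2) not in TLB -> MISS, insert
vaddr=890: (6,7) not in TLB -> MISS, insert
vaddr=883: (6,7) in TLB -> HIT

Answer: MISS MISS HIT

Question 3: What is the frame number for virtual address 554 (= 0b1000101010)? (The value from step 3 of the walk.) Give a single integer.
Answer: 9

Derivation:
vaddr = 554: l1_idx=4, l2_idx=2
L1[4] = 2; L2[2][2] = 9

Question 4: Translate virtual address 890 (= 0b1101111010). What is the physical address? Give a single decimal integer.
vaddr = 890 = 0b1101111010
Split: l1_idx=6, l2_idx=7, offset=10
L1[6] = 1
L2[1][7] = 10
paddr = 10 * 16 + 10 = 170

Answer: 170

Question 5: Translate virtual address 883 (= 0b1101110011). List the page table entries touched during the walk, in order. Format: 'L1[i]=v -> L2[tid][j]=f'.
Answer: L1[6]=1 -> L2[1][7]=10

Derivation:
vaddr = 883 = 0b1101110011
Split: l1_idx=6, l2_idx=7, offset=3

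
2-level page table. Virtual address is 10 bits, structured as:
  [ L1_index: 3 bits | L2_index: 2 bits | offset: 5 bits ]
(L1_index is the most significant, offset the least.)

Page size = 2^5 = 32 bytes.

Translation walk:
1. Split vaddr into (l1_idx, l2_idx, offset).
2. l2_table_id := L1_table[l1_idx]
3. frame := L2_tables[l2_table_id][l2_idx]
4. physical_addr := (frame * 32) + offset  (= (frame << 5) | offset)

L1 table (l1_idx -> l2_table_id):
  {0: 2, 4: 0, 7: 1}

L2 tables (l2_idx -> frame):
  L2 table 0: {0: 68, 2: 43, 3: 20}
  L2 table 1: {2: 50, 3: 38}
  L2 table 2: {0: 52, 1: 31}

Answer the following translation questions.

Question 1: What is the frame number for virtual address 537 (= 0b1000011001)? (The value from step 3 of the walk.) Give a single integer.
Answer: 68

Derivation:
vaddr = 537: l1_idx=4, l2_idx=0
L1[4] = 0; L2[0][0] = 68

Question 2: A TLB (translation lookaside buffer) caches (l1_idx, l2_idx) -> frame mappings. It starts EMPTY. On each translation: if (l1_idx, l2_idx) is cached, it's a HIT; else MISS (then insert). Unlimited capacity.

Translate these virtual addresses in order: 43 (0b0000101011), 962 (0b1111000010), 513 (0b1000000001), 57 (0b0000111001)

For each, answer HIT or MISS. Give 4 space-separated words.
vaddr=43: (0,1) not in TLB -> MISS, insert
vaddr=962: (7,2) not in TLB -> MISS, insert
vaddr=513: (4,0) not in TLB -> MISS, insert
vaddr=57: (0,1) in TLB -> HIT

Answer: MISS MISS MISS HIT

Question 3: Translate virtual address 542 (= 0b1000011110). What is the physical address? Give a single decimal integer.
vaddr = 542 = 0b1000011110
Split: l1_idx=4, l2_idx=0, offset=30
L1[4] = 0
L2[0][0] = 68
paddr = 68 * 32 + 30 = 2206

Answer: 2206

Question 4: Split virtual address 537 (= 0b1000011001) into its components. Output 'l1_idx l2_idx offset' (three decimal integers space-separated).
vaddr = 537 = 0b1000011001
  top 3 bits -> l1_idx = 4
  next 2 bits -> l2_idx = 0
  bottom 5 bits -> offset = 25

Answer: 4 0 25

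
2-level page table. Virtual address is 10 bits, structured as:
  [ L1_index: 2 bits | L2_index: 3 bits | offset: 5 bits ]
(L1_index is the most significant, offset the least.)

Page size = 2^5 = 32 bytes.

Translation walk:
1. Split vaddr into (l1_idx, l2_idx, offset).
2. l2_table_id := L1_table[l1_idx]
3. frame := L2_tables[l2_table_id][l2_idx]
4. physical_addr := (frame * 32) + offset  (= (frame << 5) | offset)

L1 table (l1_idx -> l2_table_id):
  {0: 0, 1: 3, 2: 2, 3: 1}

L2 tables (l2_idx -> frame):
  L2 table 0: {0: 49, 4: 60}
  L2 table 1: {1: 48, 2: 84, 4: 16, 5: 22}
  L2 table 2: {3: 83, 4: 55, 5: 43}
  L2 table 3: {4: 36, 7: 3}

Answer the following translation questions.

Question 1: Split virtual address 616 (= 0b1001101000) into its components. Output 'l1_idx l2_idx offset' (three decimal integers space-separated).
Answer: 2 3 8

Derivation:
vaddr = 616 = 0b1001101000
  top 2 bits -> l1_idx = 2
  next 3 bits -> l2_idx = 3
  bottom 5 bits -> offset = 8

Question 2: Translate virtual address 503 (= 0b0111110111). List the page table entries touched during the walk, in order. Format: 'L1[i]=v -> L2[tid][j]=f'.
vaddr = 503 = 0b0111110111
Split: l1_idx=1, l2_idx=7, offset=23

Answer: L1[1]=3 -> L2[3][7]=3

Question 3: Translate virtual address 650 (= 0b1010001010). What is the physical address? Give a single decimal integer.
vaddr = 650 = 0b1010001010
Split: l1_idx=2, l2_idx=4, offset=10
L1[2] = 2
L2[2][4] = 55
paddr = 55 * 32 + 10 = 1770

Answer: 1770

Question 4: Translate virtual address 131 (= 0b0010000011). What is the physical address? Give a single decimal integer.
vaddr = 131 = 0b0010000011
Split: l1_idx=0, l2_idx=4, offset=3
L1[0] = 0
L2[0][4] = 60
paddr = 60 * 32 + 3 = 1923

Answer: 1923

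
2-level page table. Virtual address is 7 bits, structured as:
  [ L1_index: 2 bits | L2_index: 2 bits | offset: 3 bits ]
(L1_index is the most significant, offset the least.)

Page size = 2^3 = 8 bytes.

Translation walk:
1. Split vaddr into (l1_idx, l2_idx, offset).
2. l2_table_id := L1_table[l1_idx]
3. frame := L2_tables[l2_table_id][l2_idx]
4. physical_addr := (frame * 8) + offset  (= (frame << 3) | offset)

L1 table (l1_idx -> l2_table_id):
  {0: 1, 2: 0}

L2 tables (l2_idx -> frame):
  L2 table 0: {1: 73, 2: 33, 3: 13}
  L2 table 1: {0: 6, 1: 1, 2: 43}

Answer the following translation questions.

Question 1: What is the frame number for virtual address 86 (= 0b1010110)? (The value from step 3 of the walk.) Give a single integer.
vaddr = 86: l1_idx=2, l2_idx=2
L1[2] = 0; L2[0][2] = 33

Answer: 33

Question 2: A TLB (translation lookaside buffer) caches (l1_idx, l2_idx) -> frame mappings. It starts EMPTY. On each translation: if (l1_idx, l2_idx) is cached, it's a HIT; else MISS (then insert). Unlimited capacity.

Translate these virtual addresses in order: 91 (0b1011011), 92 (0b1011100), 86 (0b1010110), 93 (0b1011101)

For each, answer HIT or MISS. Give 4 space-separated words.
Answer: MISS HIT MISS HIT

Derivation:
vaddr=91: (2,3) not in TLB -> MISS, insert
vaddr=92: (2,3) in TLB -> HIT
vaddr=86: (2,2) not in TLB -> MISS, insert
vaddr=93: (2,3) in TLB -> HIT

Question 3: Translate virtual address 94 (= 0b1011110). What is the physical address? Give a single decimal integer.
vaddr = 94 = 0b1011110
Split: l1_idx=2, l2_idx=3, offset=6
L1[2] = 0
L2[0][3] = 13
paddr = 13 * 8 + 6 = 110

Answer: 110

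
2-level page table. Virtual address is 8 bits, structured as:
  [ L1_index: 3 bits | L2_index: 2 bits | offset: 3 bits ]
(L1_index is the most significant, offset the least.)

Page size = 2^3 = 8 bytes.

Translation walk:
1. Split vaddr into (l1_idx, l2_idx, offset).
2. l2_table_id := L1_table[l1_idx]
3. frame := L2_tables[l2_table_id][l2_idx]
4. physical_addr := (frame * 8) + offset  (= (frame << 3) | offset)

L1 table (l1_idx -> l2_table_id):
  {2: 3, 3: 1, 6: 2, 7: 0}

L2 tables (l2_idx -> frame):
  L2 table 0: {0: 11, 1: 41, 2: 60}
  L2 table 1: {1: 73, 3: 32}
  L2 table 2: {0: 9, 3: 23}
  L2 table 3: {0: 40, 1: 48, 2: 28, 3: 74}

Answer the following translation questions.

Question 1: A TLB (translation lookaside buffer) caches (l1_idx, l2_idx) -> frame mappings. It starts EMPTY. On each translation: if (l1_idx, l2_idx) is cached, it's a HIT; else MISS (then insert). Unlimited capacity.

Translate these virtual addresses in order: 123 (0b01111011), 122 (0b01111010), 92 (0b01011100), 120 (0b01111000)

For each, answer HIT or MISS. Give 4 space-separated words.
vaddr=123: (3,3) not in TLB -> MISS, insert
vaddr=122: (3,3) in TLB -> HIT
vaddr=92: (2,3) not in TLB -> MISS, insert
vaddr=120: (3,3) in TLB -> HIT

Answer: MISS HIT MISS HIT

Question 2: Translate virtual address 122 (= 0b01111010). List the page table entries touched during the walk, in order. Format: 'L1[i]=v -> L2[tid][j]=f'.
Answer: L1[3]=1 -> L2[1][3]=32

Derivation:
vaddr = 122 = 0b01111010
Split: l1_idx=3, l2_idx=3, offset=2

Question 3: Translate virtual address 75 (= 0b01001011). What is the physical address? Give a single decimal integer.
vaddr = 75 = 0b01001011
Split: l1_idx=2, l2_idx=1, offset=3
L1[2] = 3
L2[3][1] = 48
paddr = 48 * 8 + 3 = 387

Answer: 387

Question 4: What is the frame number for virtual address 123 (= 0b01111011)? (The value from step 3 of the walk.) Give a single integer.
Answer: 32

Derivation:
vaddr = 123: l1_idx=3, l2_idx=3
L1[3] = 1; L2[1][3] = 32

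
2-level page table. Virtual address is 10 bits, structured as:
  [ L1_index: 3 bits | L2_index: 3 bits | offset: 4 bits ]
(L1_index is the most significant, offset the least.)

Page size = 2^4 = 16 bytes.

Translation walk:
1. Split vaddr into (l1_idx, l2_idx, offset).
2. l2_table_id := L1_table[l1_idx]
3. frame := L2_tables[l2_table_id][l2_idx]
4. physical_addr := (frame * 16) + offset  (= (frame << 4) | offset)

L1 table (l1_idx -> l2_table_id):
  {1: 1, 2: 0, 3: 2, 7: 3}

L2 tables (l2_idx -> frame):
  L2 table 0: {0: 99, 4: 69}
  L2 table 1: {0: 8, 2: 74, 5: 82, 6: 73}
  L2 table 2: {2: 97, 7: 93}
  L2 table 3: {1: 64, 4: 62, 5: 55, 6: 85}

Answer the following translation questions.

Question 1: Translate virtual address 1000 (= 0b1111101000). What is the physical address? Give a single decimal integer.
vaddr = 1000 = 0b1111101000
Split: l1_idx=7, l2_idx=6, offset=8
L1[7] = 3
L2[3][6] = 85
paddr = 85 * 16 + 8 = 1368

Answer: 1368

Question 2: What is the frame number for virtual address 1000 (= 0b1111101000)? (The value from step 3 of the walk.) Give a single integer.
vaddr = 1000: l1_idx=7, l2_idx=6
L1[7] = 3; L2[3][6] = 85

Answer: 85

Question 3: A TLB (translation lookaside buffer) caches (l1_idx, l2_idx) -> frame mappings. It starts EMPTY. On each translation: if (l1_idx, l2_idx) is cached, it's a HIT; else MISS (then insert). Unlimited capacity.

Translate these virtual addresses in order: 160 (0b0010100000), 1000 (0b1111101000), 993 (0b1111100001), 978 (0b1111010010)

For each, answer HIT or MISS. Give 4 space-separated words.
Answer: MISS MISS HIT MISS

Derivation:
vaddr=160: (1,2) not in TLB -> MISS, insert
vaddr=1000: (7,6) not in TLB -> MISS, insert
vaddr=993: (7,6) in TLB -> HIT
vaddr=978: (7,5) not in TLB -> MISS, insert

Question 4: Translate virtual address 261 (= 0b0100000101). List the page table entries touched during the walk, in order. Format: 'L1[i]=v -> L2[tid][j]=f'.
vaddr = 261 = 0b0100000101
Split: l1_idx=2, l2_idx=0, offset=5

Answer: L1[2]=0 -> L2[0][0]=99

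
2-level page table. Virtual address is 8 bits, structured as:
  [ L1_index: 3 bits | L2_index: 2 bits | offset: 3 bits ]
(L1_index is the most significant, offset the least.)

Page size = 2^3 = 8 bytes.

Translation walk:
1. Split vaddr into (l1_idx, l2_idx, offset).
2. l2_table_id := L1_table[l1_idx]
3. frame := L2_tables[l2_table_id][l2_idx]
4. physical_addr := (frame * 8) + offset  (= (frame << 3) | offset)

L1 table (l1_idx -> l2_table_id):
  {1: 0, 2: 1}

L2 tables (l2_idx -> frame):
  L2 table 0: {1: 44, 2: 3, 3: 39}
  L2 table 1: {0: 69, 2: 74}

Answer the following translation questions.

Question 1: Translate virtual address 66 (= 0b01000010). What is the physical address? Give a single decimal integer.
Answer: 554

Derivation:
vaddr = 66 = 0b01000010
Split: l1_idx=2, l2_idx=0, offset=2
L1[2] = 1
L2[1][0] = 69
paddr = 69 * 8 + 2 = 554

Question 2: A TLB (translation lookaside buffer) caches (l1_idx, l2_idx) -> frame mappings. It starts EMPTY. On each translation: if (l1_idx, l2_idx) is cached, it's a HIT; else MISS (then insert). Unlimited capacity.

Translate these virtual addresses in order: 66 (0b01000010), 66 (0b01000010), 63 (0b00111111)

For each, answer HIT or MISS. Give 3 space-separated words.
vaddr=66: (2,0) not in TLB -> MISS, insert
vaddr=66: (2,0) in TLB -> HIT
vaddr=63: (1,3) not in TLB -> MISS, insert

Answer: MISS HIT MISS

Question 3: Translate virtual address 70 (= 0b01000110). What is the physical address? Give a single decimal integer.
vaddr = 70 = 0b01000110
Split: l1_idx=2, l2_idx=0, offset=6
L1[2] = 1
L2[1][0] = 69
paddr = 69 * 8 + 6 = 558

Answer: 558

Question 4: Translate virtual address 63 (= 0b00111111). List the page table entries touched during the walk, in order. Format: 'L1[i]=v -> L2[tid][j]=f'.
vaddr = 63 = 0b00111111
Split: l1_idx=1, l2_idx=3, offset=7

Answer: L1[1]=0 -> L2[0][3]=39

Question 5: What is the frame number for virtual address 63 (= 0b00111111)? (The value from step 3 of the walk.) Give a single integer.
Answer: 39

Derivation:
vaddr = 63: l1_idx=1, l2_idx=3
L1[1] = 0; L2[0][3] = 39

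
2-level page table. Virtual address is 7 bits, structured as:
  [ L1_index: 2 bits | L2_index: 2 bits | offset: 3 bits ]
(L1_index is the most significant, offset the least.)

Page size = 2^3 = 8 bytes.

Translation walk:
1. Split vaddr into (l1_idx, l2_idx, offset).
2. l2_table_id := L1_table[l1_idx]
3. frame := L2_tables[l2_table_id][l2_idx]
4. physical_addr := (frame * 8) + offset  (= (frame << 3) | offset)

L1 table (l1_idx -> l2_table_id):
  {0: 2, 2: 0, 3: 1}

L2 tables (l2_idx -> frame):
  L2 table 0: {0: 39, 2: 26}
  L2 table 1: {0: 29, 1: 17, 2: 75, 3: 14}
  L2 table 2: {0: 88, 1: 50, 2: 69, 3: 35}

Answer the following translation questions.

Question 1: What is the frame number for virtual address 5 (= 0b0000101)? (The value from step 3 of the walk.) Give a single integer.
vaddr = 5: l1_idx=0, l2_idx=0
L1[0] = 2; L2[2][0] = 88

Answer: 88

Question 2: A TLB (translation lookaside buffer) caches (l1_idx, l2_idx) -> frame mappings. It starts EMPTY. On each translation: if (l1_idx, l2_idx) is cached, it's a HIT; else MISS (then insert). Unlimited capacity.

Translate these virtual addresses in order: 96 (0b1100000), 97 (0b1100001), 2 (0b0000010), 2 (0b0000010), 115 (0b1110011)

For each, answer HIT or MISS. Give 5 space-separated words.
Answer: MISS HIT MISS HIT MISS

Derivation:
vaddr=96: (3,0) not in TLB -> MISS, insert
vaddr=97: (3,0) in TLB -> HIT
vaddr=2: (0,0) not in TLB -> MISS, insert
vaddr=2: (0,0) in TLB -> HIT
vaddr=115: (3,2) not in TLB -> MISS, insert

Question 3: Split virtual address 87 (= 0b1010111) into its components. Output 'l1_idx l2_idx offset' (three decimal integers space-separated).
Answer: 2 2 7

Derivation:
vaddr = 87 = 0b1010111
  top 2 bits -> l1_idx = 2
  next 2 bits -> l2_idx = 2
  bottom 3 bits -> offset = 7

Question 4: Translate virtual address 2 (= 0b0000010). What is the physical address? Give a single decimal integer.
Answer: 706

Derivation:
vaddr = 2 = 0b0000010
Split: l1_idx=0, l2_idx=0, offset=2
L1[0] = 2
L2[2][0] = 88
paddr = 88 * 8 + 2 = 706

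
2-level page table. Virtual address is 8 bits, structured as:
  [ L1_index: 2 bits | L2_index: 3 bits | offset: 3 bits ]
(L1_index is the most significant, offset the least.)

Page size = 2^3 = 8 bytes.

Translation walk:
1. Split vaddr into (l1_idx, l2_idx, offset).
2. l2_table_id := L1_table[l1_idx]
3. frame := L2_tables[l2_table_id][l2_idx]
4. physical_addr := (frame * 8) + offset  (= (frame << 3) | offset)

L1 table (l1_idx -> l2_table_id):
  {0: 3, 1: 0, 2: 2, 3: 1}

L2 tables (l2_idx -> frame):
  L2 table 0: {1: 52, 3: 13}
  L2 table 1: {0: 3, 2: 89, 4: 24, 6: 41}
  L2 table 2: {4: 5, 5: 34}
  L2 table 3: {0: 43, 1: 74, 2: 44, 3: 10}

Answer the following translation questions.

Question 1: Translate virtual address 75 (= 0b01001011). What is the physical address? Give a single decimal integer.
Answer: 419

Derivation:
vaddr = 75 = 0b01001011
Split: l1_idx=1, l2_idx=1, offset=3
L1[1] = 0
L2[0][1] = 52
paddr = 52 * 8 + 3 = 419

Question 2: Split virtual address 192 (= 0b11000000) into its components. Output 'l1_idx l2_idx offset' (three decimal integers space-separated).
vaddr = 192 = 0b11000000
  top 2 bits -> l1_idx = 3
  next 3 bits -> l2_idx = 0
  bottom 3 bits -> offset = 0

Answer: 3 0 0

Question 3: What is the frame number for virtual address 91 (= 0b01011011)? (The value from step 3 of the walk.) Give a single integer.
vaddr = 91: l1_idx=1, l2_idx=3
L1[1] = 0; L2[0][3] = 13

Answer: 13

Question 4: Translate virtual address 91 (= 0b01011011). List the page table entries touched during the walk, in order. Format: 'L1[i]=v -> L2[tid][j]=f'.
Answer: L1[1]=0 -> L2[0][3]=13

Derivation:
vaddr = 91 = 0b01011011
Split: l1_idx=1, l2_idx=3, offset=3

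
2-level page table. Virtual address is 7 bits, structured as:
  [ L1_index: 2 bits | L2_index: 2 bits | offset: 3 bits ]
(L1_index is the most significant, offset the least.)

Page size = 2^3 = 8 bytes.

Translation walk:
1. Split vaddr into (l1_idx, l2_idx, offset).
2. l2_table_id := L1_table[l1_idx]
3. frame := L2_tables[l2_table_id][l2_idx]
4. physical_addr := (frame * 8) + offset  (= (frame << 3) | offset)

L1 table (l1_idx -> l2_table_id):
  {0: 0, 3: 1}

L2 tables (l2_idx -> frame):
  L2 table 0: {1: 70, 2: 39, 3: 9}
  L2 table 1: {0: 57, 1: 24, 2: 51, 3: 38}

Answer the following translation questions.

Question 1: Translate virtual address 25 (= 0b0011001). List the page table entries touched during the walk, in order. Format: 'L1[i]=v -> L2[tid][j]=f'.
Answer: L1[0]=0 -> L2[0][3]=9

Derivation:
vaddr = 25 = 0b0011001
Split: l1_idx=0, l2_idx=3, offset=1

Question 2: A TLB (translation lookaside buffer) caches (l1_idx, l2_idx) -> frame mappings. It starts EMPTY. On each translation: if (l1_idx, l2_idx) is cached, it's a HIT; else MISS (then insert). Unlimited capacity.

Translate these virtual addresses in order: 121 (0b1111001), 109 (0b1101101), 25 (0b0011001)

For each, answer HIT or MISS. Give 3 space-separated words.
vaddr=121: (3,3) not in TLB -> MISS, insert
vaddr=109: (3,1) not in TLB -> MISS, insert
vaddr=25: (0,3) not in TLB -> MISS, insert

Answer: MISS MISS MISS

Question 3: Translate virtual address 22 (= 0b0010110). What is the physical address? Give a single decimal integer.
Answer: 318

Derivation:
vaddr = 22 = 0b0010110
Split: l1_idx=0, l2_idx=2, offset=6
L1[0] = 0
L2[0][2] = 39
paddr = 39 * 8 + 6 = 318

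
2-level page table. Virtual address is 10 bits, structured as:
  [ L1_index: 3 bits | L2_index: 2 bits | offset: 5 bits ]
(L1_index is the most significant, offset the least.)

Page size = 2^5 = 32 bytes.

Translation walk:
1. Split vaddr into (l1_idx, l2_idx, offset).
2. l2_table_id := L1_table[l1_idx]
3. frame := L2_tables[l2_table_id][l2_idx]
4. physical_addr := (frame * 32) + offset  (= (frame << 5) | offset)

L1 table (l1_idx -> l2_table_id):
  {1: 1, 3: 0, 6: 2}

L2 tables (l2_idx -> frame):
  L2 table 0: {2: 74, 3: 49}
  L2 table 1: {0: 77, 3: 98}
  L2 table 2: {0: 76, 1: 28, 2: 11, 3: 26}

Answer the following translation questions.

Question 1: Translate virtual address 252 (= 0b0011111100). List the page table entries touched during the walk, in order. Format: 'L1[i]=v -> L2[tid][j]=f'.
vaddr = 252 = 0b0011111100
Split: l1_idx=1, l2_idx=3, offset=28

Answer: L1[1]=1 -> L2[1][3]=98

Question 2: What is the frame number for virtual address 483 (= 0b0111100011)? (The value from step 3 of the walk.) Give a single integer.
vaddr = 483: l1_idx=3, l2_idx=3
L1[3] = 0; L2[0][3] = 49

Answer: 49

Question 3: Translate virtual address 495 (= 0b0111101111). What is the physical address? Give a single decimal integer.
vaddr = 495 = 0b0111101111
Split: l1_idx=3, l2_idx=3, offset=15
L1[3] = 0
L2[0][3] = 49
paddr = 49 * 32 + 15 = 1583

Answer: 1583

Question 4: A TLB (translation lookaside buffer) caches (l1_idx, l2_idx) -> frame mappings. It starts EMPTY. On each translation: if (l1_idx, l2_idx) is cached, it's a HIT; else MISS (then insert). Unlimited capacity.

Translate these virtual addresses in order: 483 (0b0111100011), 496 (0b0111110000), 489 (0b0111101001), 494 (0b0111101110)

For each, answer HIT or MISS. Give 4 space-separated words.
vaddr=483: (3,3) not in TLB -> MISS, insert
vaddr=496: (3,3) in TLB -> HIT
vaddr=489: (3,3) in TLB -> HIT
vaddr=494: (3,3) in TLB -> HIT

Answer: MISS HIT HIT HIT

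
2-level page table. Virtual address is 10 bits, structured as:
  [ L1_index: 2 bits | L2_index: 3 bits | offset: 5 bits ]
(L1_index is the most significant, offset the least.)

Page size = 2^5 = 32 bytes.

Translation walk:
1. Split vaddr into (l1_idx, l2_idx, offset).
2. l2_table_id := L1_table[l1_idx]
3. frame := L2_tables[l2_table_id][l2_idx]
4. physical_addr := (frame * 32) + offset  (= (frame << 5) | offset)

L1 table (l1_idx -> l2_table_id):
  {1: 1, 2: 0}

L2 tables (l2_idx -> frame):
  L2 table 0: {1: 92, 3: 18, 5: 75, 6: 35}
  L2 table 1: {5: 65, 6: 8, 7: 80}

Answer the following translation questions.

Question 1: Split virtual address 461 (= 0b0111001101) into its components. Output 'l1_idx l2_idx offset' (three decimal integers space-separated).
vaddr = 461 = 0b0111001101
  top 2 bits -> l1_idx = 1
  next 3 bits -> l2_idx = 6
  bottom 5 bits -> offset = 13

Answer: 1 6 13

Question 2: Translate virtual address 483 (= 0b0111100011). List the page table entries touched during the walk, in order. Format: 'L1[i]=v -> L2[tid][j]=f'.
vaddr = 483 = 0b0111100011
Split: l1_idx=1, l2_idx=7, offset=3

Answer: L1[1]=1 -> L2[1][7]=80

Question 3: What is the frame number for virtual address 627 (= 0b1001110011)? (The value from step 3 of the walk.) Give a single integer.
vaddr = 627: l1_idx=2, l2_idx=3
L1[2] = 0; L2[0][3] = 18

Answer: 18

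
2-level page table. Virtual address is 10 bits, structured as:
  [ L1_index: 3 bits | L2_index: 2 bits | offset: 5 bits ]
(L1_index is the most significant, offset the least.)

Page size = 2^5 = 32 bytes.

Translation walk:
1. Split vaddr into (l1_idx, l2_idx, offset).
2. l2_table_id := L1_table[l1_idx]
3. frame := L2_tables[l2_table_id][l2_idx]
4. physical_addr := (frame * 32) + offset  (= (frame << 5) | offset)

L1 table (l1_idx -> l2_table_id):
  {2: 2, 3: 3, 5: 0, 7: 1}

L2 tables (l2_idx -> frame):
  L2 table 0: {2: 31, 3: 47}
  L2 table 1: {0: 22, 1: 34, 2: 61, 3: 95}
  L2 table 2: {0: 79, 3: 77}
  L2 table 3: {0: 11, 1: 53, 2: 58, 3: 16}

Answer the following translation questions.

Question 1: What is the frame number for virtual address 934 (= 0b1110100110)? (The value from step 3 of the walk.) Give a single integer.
vaddr = 934: l1_idx=7, l2_idx=1
L1[7] = 1; L2[1][1] = 34

Answer: 34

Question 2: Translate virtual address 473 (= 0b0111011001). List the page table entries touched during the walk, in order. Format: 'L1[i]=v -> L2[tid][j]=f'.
Answer: L1[3]=3 -> L2[3][2]=58

Derivation:
vaddr = 473 = 0b0111011001
Split: l1_idx=3, l2_idx=2, offset=25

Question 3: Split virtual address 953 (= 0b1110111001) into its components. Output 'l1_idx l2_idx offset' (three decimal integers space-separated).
Answer: 7 1 25

Derivation:
vaddr = 953 = 0b1110111001
  top 3 bits -> l1_idx = 7
  next 2 bits -> l2_idx = 1
  bottom 5 bits -> offset = 25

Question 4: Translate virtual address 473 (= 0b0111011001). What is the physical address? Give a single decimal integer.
vaddr = 473 = 0b0111011001
Split: l1_idx=3, l2_idx=2, offset=25
L1[3] = 3
L2[3][2] = 58
paddr = 58 * 32 + 25 = 1881

Answer: 1881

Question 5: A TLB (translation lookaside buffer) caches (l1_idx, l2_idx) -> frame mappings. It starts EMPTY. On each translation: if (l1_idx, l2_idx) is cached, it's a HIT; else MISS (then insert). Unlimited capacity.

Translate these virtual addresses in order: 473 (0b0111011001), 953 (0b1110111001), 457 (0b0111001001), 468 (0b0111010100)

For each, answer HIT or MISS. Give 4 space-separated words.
Answer: MISS MISS HIT HIT

Derivation:
vaddr=473: (3,2) not in TLB -> MISS, insert
vaddr=953: (7,1) not in TLB -> MISS, insert
vaddr=457: (3,2) in TLB -> HIT
vaddr=468: (3,2) in TLB -> HIT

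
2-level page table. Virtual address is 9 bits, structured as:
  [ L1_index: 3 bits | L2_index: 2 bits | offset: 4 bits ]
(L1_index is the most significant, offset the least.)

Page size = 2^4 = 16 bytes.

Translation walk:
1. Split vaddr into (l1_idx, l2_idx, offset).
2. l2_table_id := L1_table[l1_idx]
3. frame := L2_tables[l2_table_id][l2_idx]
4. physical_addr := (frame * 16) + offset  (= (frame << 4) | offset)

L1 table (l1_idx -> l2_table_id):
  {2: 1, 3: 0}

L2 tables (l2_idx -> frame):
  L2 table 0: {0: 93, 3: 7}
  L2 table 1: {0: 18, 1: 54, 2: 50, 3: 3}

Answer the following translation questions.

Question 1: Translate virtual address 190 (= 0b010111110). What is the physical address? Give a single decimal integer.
vaddr = 190 = 0b010111110
Split: l1_idx=2, l2_idx=3, offset=14
L1[2] = 1
L2[1][3] = 3
paddr = 3 * 16 + 14 = 62

Answer: 62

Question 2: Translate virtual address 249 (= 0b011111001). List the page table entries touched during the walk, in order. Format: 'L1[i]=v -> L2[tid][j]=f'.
vaddr = 249 = 0b011111001
Split: l1_idx=3, l2_idx=3, offset=9

Answer: L1[3]=0 -> L2[0][3]=7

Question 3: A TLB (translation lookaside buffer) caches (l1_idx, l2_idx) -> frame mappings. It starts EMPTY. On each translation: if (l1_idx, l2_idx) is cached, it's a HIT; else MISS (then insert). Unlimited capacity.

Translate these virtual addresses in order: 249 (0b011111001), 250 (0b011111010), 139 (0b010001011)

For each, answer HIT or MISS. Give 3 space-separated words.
vaddr=249: (3,3) not in TLB -> MISS, insert
vaddr=250: (3,3) in TLB -> HIT
vaddr=139: (2,0) not in TLB -> MISS, insert

Answer: MISS HIT MISS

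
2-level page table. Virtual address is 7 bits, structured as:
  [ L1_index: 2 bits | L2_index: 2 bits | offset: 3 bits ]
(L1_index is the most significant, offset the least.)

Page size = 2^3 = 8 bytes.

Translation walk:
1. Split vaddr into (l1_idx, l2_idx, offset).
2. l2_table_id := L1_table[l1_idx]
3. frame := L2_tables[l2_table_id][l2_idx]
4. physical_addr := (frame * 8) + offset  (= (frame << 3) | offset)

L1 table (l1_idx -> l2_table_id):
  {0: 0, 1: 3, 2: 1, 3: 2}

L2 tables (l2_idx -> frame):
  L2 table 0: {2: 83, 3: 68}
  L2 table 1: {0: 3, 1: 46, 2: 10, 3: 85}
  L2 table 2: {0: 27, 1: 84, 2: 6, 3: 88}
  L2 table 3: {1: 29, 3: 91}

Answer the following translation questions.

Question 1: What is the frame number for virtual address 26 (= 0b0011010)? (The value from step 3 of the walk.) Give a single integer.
Answer: 68

Derivation:
vaddr = 26: l1_idx=0, l2_idx=3
L1[0] = 0; L2[0][3] = 68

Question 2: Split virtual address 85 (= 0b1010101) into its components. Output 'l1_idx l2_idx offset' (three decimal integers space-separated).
Answer: 2 2 5

Derivation:
vaddr = 85 = 0b1010101
  top 2 bits -> l1_idx = 2
  next 2 bits -> l2_idx = 2
  bottom 3 bits -> offset = 5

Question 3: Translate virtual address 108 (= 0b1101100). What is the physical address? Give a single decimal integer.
vaddr = 108 = 0b1101100
Split: l1_idx=3, l2_idx=1, offset=4
L1[3] = 2
L2[2][1] = 84
paddr = 84 * 8 + 4 = 676

Answer: 676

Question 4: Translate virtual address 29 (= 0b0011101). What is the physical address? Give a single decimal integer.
Answer: 549

Derivation:
vaddr = 29 = 0b0011101
Split: l1_idx=0, l2_idx=3, offset=5
L1[0] = 0
L2[0][3] = 68
paddr = 68 * 8 + 5 = 549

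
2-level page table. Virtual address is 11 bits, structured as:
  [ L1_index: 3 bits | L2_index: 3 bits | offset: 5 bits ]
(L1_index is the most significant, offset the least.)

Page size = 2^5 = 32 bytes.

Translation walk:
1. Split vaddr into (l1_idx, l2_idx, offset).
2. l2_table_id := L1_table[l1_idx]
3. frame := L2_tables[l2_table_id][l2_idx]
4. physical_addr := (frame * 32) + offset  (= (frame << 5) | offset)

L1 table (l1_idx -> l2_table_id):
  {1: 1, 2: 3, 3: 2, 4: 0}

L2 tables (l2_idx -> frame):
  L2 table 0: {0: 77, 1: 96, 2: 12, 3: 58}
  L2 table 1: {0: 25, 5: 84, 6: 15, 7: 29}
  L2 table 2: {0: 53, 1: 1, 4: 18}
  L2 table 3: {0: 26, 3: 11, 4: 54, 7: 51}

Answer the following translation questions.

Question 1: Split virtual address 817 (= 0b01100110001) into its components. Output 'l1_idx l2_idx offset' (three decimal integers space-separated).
Answer: 3 1 17

Derivation:
vaddr = 817 = 0b01100110001
  top 3 bits -> l1_idx = 3
  next 3 bits -> l2_idx = 1
  bottom 5 bits -> offset = 17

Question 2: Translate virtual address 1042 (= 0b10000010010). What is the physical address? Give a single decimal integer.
vaddr = 1042 = 0b10000010010
Split: l1_idx=4, l2_idx=0, offset=18
L1[4] = 0
L2[0][0] = 77
paddr = 77 * 32 + 18 = 2482

Answer: 2482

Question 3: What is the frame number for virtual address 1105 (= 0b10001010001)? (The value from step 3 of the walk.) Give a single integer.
Answer: 12

Derivation:
vaddr = 1105: l1_idx=4, l2_idx=2
L1[4] = 0; L2[0][2] = 12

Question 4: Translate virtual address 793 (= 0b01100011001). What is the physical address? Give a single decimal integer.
vaddr = 793 = 0b01100011001
Split: l1_idx=3, l2_idx=0, offset=25
L1[3] = 2
L2[2][0] = 53
paddr = 53 * 32 + 25 = 1721

Answer: 1721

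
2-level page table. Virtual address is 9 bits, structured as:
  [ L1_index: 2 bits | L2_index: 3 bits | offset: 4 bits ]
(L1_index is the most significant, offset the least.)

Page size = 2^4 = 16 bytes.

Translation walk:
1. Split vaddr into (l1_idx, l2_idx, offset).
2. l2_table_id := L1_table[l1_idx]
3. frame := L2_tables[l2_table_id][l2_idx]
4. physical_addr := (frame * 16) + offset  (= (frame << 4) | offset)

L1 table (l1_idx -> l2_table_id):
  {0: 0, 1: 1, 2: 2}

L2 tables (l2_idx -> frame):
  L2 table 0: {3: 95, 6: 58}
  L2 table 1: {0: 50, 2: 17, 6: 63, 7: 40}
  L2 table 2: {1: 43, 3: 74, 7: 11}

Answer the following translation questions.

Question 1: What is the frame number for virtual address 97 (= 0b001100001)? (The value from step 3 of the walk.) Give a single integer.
Answer: 58

Derivation:
vaddr = 97: l1_idx=0, l2_idx=6
L1[0] = 0; L2[0][6] = 58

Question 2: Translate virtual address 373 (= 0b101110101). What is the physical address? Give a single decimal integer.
Answer: 181

Derivation:
vaddr = 373 = 0b101110101
Split: l1_idx=2, l2_idx=7, offset=5
L1[2] = 2
L2[2][7] = 11
paddr = 11 * 16 + 5 = 181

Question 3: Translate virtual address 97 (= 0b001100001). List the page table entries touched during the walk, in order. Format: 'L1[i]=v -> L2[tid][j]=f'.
vaddr = 97 = 0b001100001
Split: l1_idx=0, l2_idx=6, offset=1

Answer: L1[0]=0 -> L2[0][6]=58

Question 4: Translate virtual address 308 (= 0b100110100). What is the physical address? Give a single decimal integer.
vaddr = 308 = 0b100110100
Split: l1_idx=2, l2_idx=3, offset=4
L1[2] = 2
L2[2][3] = 74
paddr = 74 * 16 + 4 = 1188

Answer: 1188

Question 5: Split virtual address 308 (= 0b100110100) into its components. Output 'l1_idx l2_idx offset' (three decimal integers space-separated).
Answer: 2 3 4

Derivation:
vaddr = 308 = 0b100110100
  top 2 bits -> l1_idx = 2
  next 3 bits -> l2_idx = 3
  bottom 4 bits -> offset = 4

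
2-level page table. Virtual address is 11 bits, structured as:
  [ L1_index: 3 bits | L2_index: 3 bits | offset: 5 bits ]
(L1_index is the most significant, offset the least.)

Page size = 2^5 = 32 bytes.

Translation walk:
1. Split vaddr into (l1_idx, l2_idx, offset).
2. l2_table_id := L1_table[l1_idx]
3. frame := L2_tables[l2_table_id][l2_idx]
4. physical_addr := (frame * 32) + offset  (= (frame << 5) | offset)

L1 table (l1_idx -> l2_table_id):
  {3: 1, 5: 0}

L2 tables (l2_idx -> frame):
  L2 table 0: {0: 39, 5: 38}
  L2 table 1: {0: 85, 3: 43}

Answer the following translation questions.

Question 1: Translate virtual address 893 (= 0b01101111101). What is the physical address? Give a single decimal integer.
vaddr = 893 = 0b01101111101
Split: l1_idx=3, l2_idx=3, offset=29
L1[3] = 1
L2[1][3] = 43
paddr = 43 * 32 + 29 = 1405

Answer: 1405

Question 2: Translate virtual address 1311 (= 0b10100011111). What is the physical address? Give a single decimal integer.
Answer: 1279

Derivation:
vaddr = 1311 = 0b10100011111
Split: l1_idx=5, l2_idx=0, offset=31
L1[5] = 0
L2[0][0] = 39
paddr = 39 * 32 + 31 = 1279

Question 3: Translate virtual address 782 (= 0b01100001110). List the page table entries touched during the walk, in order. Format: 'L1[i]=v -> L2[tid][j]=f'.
Answer: L1[3]=1 -> L2[1][0]=85

Derivation:
vaddr = 782 = 0b01100001110
Split: l1_idx=3, l2_idx=0, offset=14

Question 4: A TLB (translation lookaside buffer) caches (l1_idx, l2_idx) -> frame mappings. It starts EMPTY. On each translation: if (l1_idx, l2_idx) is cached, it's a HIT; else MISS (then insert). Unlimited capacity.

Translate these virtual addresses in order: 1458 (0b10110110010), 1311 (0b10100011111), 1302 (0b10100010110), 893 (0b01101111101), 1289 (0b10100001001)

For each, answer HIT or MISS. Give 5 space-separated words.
Answer: MISS MISS HIT MISS HIT

Derivation:
vaddr=1458: (5,5) not in TLB -> MISS, insert
vaddr=1311: (5,0) not in TLB -> MISS, insert
vaddr=1302: (5,0) in TLB -> HIT
vaddr=893: (3,3) not in TLB -> MISS, insert
vaddr=1289: (5,0) in TLB -> HIT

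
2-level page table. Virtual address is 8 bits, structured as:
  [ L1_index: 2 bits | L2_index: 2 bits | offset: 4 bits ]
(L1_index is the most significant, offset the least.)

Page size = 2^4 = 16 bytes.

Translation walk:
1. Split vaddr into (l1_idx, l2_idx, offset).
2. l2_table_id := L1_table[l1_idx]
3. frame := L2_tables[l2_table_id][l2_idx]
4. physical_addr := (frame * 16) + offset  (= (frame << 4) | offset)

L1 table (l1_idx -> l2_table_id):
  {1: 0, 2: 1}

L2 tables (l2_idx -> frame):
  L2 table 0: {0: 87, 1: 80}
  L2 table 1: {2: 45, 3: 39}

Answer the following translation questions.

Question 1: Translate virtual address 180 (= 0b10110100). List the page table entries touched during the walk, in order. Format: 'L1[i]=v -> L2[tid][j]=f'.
vaddr = 180 = 0b10110100
Split: l1_idx=2, l2_idx=3, offset=4

Answer: L1[2]=1 -> L2[1][3]=39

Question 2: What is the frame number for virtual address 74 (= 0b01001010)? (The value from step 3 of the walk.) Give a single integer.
Answer: 87

Derivation:
vaddr = 74: l1_idx=1, l2_idx=0
L1[1] = 0; L2[0][0] = 87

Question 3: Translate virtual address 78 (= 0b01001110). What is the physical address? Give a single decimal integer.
vaddr = 78 = 0b01001110
Split: l1_idx=1, l2_idx=0, offset=14
L1[1] = 0
L2[0][0] = 87
paddr = 87 * 16 + 14 = 1406

Answer: 1406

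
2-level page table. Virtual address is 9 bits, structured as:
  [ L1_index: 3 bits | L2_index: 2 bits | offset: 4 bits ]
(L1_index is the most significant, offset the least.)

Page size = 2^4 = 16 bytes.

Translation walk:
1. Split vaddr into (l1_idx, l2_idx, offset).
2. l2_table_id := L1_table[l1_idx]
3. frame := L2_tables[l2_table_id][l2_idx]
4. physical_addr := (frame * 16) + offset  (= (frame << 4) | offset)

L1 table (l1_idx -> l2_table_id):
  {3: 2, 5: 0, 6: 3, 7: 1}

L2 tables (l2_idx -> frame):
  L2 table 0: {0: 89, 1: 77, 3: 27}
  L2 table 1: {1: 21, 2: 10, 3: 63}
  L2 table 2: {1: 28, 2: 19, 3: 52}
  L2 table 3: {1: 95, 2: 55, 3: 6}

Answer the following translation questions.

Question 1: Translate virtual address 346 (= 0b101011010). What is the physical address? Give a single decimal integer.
vaddr = 346 = 0b101011010
Split: l1_idx=5, l2_idx=1, offset=10
L1[5] = 0
L2[0][1] = 77
paddr = 77 * 16 + 10 = 1242

Answer: 1242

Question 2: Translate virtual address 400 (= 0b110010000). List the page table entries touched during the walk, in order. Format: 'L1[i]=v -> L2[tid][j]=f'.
Answer: L1[6]=3 -> L2[3][1]=95

Derivation:
vaddr = 400 = 0b110010000
Split: l1_idx=6, l2_idx=1, offset=0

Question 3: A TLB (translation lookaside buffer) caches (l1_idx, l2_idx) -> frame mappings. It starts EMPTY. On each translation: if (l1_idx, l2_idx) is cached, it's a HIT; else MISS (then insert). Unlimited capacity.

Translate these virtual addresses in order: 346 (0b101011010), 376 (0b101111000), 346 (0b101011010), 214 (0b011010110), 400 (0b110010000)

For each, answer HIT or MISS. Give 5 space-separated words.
Answer: MISS MISS HIT MISS MISS

Derivation:
vaddr=346: (5,1) not in TLB -> MISS, insert
vaddr=376: (5,3) not in TLB -> MISS, insert
vaddr=346: (5,1) in TLB -> HIT
vaddr=214: (3,1) not in TLB -> MISS, insert
vaddr=400: (6,1) not in TLB -> MISS, insert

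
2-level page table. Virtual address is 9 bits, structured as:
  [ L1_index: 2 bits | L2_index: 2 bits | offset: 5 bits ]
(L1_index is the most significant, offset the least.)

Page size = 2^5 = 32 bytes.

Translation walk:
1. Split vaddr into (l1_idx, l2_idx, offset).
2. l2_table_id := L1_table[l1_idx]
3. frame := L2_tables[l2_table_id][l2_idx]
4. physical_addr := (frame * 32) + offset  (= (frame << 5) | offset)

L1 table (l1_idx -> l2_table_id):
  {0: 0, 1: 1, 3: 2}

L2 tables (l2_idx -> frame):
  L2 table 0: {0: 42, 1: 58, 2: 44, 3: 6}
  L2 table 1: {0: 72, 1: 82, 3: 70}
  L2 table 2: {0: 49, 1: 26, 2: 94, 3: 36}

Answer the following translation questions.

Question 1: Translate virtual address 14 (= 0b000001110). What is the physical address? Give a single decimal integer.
vaddr = 14 = 0b000001110
Split: l1_idx=0, l2_idx=0, offset=14
L1[0] = 0
L2[0][0] = 42
paddr = 42 * 32 + 14 = 1358

Answer: 1358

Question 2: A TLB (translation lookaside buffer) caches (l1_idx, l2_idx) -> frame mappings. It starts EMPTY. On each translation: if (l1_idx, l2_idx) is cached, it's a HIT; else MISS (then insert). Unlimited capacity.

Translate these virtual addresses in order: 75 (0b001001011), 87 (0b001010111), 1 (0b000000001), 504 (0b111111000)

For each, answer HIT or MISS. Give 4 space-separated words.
Answer: MISS HIT MISS MISS

Derivation:
vaddr=75: (0,2) not in TLB -> MISS, insert
vaddr=87: (0,2) in TLB -> HIT
vaddr=1: (0,0) not in TLB -> MISS, insert
vaddr=504: (3,3) not in TLB -> MISS, insert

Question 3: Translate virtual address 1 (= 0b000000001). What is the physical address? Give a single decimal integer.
Answer: 1345

Derivation:
vaddr = 1 = 0b000000001
Split: l1_idx=0, l2_idx=0, offset=1
L1[0] = 0
L2[0][0] = 42
paddr = 42 * 32 + 1 = 1345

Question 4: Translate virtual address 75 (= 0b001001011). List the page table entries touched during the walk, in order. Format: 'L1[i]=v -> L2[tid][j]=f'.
vaddr = 75 = 0b001001011
Split: l1_idx=0, l2_idx=2, offset=11

Answer: L1[0]=0 -> L2[0][2]=44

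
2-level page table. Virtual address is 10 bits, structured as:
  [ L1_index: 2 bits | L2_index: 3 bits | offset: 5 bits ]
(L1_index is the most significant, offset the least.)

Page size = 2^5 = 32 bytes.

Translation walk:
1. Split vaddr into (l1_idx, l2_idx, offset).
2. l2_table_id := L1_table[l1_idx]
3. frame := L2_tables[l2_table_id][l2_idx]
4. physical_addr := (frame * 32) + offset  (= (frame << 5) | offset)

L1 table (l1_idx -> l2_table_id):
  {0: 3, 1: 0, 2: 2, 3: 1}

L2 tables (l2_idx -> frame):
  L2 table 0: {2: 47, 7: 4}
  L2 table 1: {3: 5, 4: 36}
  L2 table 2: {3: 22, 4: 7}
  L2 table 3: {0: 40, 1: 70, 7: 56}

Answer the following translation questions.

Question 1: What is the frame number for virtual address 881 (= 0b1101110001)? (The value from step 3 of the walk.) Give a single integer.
vaddr = 881: l1_idx=3, l2_idx=3
L1[3] = 1; L2[1][3] = 5

Answer: 5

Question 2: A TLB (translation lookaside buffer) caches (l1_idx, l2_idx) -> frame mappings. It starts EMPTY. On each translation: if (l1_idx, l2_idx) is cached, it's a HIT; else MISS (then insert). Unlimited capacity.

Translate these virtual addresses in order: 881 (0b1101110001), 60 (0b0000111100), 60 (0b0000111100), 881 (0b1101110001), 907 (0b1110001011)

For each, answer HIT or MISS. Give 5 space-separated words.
Answer: MISS MISS HIT HIT MISS

Derivation:
vaddr=881: (3,3) not in TLB -> MISS, insert
vaddr=60: (0,1) not in TLB -> MISS, insert
vaddr=60: (0,1) in TLB -> HIT
vaddr=881: (3,3) in TLB -> HIT
vaddr=907: (3,4) not in TLB -> MISS, insert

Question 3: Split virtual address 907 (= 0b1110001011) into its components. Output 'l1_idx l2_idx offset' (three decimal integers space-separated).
Answer: 3 4 11

Derivation:
vaddr = 907 = 0b1110001011
  top 2 bits -> l1_idx = 3
  next 3 bits -> l2_idx = 4
  bottom 5 bits -> offset = 11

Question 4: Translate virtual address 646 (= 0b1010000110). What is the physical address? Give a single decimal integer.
vaddr = 646 = 0b1010000110
Split: l1_idx=2, l2_idx=4, offset=6
L1[2] = 2
L2[2][4] = 7
paddr = 7 * 32 + 6 = 230

Answer: 230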